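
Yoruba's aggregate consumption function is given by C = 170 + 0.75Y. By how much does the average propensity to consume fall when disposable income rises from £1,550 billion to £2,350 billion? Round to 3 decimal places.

At Y = 1550: C = 170 + 0.75(1550) = 1332.5, APC = 1332.5/1550 = 0.8597
At Y = 2350: C = 1932.5, APC = 1932.5/2350 = 0.8223
Fall in APC = 0.8597 − 0.8223 = 0.0374 ≈ 0.037

ΔAPC = 0.037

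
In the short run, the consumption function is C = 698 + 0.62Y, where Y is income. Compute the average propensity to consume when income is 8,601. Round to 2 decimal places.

C = 698 + 0.62(8601) = 6030.62
APC = C/Y = 6030.62/8601 = 0.70

APC = 0.70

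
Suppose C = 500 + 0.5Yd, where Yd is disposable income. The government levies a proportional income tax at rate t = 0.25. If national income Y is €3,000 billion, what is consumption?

C = 1625

Yd = (1 − 0.25)(3000) = 0.75(3000) = 2250
C = 500 + 0.5(2250) = 500 + 1125 = 1625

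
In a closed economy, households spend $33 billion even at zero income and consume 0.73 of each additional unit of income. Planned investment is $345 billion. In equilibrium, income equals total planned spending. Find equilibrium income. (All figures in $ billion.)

Y = C + I = 33 + 0.73Y + 345
Y − 0.73Y = 378
0.27Y = 378, so Y = 378/0.27 = 1400

Y = 1400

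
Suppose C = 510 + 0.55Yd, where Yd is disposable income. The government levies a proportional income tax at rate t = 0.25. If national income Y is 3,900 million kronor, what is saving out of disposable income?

S = 806.25

Yd = (1 − 0.25)(3900) = 0.75(3900) = 2925
C = 510 + 0.55(2925) = 510 + 1608.75 = 2118.75
S = Yd − C = 2925 − 2118.75 = 806.25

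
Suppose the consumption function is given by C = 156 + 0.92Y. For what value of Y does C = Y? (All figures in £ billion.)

At break-even, C = Y: 156 + 0.92Y = Y
0.08Y = 156, so Y = 156/0.08 = 1950

Y = 1950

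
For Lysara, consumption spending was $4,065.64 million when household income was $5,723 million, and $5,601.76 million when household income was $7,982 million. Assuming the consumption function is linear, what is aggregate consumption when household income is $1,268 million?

C = 1036.24

MPC = (5601.76 − 4065.64)/(7982 − 5723) = 1536.12/2259 = 0.68
a = 4065.64 − 0.68(5723) = 4065.64 − 3891.64 = 174
C = 174 + 0.68(1268) = 174 + 862.24 = 1036.24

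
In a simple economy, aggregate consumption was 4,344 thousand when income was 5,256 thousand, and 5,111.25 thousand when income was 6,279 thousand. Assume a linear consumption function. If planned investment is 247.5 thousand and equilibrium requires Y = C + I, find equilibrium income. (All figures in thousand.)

MPC = (5111.25 − 4344)/(6279 − 5256) = 767.25/1023 = 0.75
a = 4344 − 0.75(5256) = 402
Equilibrium: Y = 402 + 0.75Y + 247.5
0.25Y = 649.5, so Y = 649.5/0.25 = 2598

Y = 2598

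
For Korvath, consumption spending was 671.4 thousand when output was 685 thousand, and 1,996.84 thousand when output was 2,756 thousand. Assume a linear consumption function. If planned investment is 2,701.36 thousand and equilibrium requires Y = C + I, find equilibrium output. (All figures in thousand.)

MPC = (1996.84 − 671.4)/(2756 − 685) = 1325.44/2071 = 0.64
a = 671.4 − 0.64(685) = 233
Equilibrium: Y = 233 + 0.64Y + 2701.36
0.36Y = 2934.36, so Y = 2934.36/0.36 = 8151

Y = 8151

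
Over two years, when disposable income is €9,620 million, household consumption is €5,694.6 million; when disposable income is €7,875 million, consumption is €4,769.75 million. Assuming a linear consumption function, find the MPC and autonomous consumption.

MPC = ΔC/ΔY = (5694.6 − 4769.75)/(9620 − 7875) = 924.85/1745 = 0.53
a = C − MPC·Y = 4769.75 − 0.53(7875) = 4769.75 − 4173.75 = 596

MPC = 0.53; a = 596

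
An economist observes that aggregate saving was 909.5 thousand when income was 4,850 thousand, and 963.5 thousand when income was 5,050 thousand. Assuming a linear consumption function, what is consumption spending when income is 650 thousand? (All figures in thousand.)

MPS = ΔS/ΔY = (963.5 − 909.5)/(5050 − 4850) = 54/200 = 0.27
MPC = 1 − MPS = 0.73
Autonomous saving = 909.5 − 0.27(4850) = -400, so a = 400
C = 400 + 0.73(650) = 400 + 474.5 = 874.5

C = 874.5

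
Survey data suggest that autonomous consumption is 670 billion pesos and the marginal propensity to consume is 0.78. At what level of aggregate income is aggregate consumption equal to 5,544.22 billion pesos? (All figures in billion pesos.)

Y = 6249

670 + 0.78Y = 5544.22
0.78Y = 4874.22, so Y = 4874.22/0.78 = 6249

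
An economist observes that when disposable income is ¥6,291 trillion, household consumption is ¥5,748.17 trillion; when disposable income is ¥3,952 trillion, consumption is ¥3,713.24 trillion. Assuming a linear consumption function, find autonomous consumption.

a = 275

MPC = ΔC/ΔY = (5748.17 − 3713.24)/(6291 − 3952) = 2034.93/2339 = 0.87
a = C − MPC·Y = 3713.24 − 0.87(3952) = 3713.24 − 3438.24 = 275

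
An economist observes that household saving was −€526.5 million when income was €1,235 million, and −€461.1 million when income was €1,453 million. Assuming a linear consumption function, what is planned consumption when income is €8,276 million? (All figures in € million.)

MPS = ΔS/ΔY = (-461.1 − (-526.5))/(1453 − 1235) = 65.4/218 = 0.3
MPC = 1 − MPS = 0.7
Autonomous saving = -526.5 − 0.3(1235) = -897, so a = 897
C = 897 + 0.7(8276) = 897 + 5793.2 = 6690.2

C = 6690.2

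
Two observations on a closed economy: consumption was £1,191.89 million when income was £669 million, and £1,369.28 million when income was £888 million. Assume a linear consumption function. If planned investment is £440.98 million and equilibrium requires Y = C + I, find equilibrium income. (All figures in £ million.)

Y = 5742

MPC = (1369.28 − 1191.89)/(888 − 669) = 177.39/219 = 0.81
a = 1191.89 − 0.81(669) = 650
Equilibrium: Y = 650 + 0.81Y + 440.98
0.19Y = 1090.98, so Y = 1090.98/0.19 = 5742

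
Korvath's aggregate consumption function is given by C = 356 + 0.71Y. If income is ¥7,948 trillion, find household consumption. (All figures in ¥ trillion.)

C = 356 + 0.71(7948) = 356 + 5643.08 = 5999.08

C = 5999.08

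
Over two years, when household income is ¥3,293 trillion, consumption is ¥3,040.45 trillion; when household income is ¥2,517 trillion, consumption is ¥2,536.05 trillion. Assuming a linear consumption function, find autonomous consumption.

MPC = ΔC/ΔY = (3040.45 − 2536.05)/(3293 − 2517) = 504.4/776 = 0.65
a = C − MPC·Y = 2536.05 − 0.65(2517) = 2536.05 − 1636.05 = 900

a = 900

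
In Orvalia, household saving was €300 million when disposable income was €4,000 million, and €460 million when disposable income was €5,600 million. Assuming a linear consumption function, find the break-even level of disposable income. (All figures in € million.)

Y = 1000

MPS = ΔS/ΔY = (460 − 300)/(5600 − 4000) = 160/1600 = 0.1
MPC = 1 − MPS = 0.9
From S(4000) = 300: −a + 0.1(4000) = 300, so a = 400 − 300 = 100
Break-even (S = 0): Y = a/MPS = 100/0.1 = 1000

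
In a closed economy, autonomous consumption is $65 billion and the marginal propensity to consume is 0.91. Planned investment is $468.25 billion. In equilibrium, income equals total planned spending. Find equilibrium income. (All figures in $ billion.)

Y = C + I = 65 + 0.91Y + 468.25
Y − 0.91Y = 533.25
0.09Y = 533.25, so Y = 533.25/0.09 = 5925

Y = 5925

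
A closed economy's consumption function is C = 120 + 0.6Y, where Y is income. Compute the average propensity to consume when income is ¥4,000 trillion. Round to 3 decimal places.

C = 120 + 0.6(4000) = 2520
APC = C/Y = 2520/4000 = 0.630

APC = 0.630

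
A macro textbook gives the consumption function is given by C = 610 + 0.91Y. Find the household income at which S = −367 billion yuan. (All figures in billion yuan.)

S = Y − C = -610 + 0.09Y
-610 + 0.09Y = -367, so 0.09Y = 243 and Y = 2700

Y = 2700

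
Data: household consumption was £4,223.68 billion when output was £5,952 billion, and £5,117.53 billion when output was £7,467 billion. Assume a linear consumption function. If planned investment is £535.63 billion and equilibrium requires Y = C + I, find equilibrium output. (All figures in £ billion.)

MPC = (5117.53 − 4223.68)/(7467 − 5952) = 893.85/1515 = 0.59
a = 4223.68 − 0.59(5952) = 712
Equilibrium: Y = 712 + 0.59Y + 535.63
0.41Y = 1247.63, so Y = 1247.63/0.41 = 3043

Y = 3043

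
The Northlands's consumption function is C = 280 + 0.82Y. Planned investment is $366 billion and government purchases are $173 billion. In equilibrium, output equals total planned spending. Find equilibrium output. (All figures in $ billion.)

Y = C + I + G = 280 + 0.82Y + 366 + 173
Y − 0.82Y = 819
0.18Y = 819, so Y = 819/0.18 = 4550

Y = 4550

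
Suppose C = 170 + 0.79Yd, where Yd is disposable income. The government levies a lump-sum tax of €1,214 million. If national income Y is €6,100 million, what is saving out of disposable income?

Yd = Y − T = 6100 − 1214 = 4886
C = 170 + 0.79(4886) = 170 + 3859.94 = 4029.94
S = Yd − C = 4886 − 4029.94 = 856.06

S = 856.06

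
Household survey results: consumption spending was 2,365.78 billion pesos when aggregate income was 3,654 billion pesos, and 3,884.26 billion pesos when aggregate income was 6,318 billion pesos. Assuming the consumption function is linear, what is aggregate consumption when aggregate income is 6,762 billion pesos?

MPC = (3884.26 − 2365.78)/(6318 − 3654) = 1518.48/2664 = 0.57
a = 2365.78 − 0.57(3654) = 2365.78 − 2082.78 = 283
C = 283 + 0.57(6762) = 283 + 3854.34 = 4137.34

C = 4137.34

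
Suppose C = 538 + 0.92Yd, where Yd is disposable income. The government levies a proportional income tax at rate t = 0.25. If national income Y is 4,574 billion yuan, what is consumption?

Yd = (1 − 0.25)(4574) = 0.75(4574) = 3430.5
C = 538 + 0.92(3430.5) = 538 + 3156.06 = 3694.06

C = 3694.06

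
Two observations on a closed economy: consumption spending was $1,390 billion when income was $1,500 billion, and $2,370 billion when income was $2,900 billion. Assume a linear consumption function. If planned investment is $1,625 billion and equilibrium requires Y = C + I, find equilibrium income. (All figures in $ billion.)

MPC = (2370 − 1390)/(2900 − 1500) = 980/1400 = 0.7
a = 1390 − 0.7(1500) = 340
Equilibrium: Y = 340 + 0.7Y + 1625
0.3Y = 1965, so Y = 1965/0.3 = 6550

Y = 6550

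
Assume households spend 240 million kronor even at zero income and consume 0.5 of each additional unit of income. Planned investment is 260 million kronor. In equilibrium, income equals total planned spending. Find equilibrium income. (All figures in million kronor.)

Y = C + I = 240 + 0.5Y + 260
Y − 0.5Y = 500
0.5Y = 500, so Y = 500/0.5 = 1000

Y = 1000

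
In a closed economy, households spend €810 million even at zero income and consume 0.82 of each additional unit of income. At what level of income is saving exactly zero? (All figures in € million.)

Y = 4500

At break-even, C = Y: 810 + 0.82Y = Y
0.18Y = 810, so Y = 810/0.18 = 4500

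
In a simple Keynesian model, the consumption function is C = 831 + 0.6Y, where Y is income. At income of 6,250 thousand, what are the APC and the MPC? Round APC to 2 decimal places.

APC = 0.73; MPC = 0.6

MPC = 0.6 (the slope of the consumption function)
C = 831 + 0.6(6250) = 4581, so APC = 4581/6250 = 0.73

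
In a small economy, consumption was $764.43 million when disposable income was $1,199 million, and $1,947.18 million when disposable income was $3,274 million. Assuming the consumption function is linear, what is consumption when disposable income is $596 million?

MPC = (1947.18 − 764.43)/(3274 − 1199) = 1182.75/2075 = 0.57
a = 764.43 − 0.57(1199) = 764.43 − 683.43 = 81
C = 81 + 0.57(596) = 81 + 339.72 = 420.72

C = 420.72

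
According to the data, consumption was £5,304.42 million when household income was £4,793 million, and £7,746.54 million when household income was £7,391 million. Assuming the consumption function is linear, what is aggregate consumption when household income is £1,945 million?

C = 2627.3

MPC = (7746.54 − 5304.42)/(7391 − 4793) = 2442.12/2598 = 0.94
a = 5304.42 − 0.94(4793) = 5304.42 − 4505.42 = 799
C = 799 + 0.94(1945) = 799 + 1828.3 = 2627.3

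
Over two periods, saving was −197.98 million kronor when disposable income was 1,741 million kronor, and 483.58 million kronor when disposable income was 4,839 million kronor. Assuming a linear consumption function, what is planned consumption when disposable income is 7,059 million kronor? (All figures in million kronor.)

C = 6087.02

MPS = ΔS/ΔY = (483.58 − (-197.98))/(4839 − 1741) = 681.56/3098 = 0.22
MPC = 1 − MPS = 0.78
Autonomous saving = -197.98 − 0.22(1741) = -581, so a = 581
C = 581 + 0.78(7059) = 581 + 5506.02 = 6087.02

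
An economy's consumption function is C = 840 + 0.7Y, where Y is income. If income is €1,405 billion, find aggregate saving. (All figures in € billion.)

C = 840 + 0.7(1405) = 840 + 983.5 = 1823.5
S = Y − C = 1405 − 1823.5 = -418.5

S = -418.5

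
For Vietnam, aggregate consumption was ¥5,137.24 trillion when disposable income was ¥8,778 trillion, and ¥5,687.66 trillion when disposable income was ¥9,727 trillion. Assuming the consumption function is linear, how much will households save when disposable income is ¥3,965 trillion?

MPC = (5687.66 − 5137.24)/(9727 − 8778) = 550.42/949 = 0.58
a = 5137.24 − 0.58(8778) = 5137.24 − 5091.24 = 46
C = 46 + 0.58(3965) = 2345.7
S = 3965 − 2345.7 = 1619.3

S = 1619.3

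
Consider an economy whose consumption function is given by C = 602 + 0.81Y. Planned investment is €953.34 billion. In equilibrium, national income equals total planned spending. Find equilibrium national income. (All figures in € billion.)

Y = 8186

Y = C + I = 602 + 0.81Y + 953.34
Y − 0.81Y = 1555.34
0.19Y = 1555.34, so Y = 1555.34/0.19 = 8186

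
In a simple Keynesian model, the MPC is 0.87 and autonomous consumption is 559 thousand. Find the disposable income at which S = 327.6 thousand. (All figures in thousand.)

Y = 6820

S = Y − C = -559 + 0.13Y
-559 + 0.13Y = 327.6, so 0.13Y = 886.6 and Y = 6820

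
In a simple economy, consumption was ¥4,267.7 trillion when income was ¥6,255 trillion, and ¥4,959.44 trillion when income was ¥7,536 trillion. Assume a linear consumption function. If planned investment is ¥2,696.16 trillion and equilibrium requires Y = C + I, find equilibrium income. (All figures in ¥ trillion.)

MPC = (4959.44 − 4267.7)/(7536 − 6255) = 691.74/1281 = 0.54
a = 4267.7 − 0.54(6255) = 890
Equilibrium: Y = 890 + 0.54Y + 2696.16
0.46Y = 3586.16, so Y = 3586.16/0.46 = 7796

Y = 7796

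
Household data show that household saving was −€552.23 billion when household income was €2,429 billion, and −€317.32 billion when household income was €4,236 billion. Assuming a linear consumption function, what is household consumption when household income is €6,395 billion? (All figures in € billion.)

C = 6431.65

MPS = ΔS/ΔY = (-317.32 − (-552.23))/(4236 − 2429) = 234.91/1807 = 0.13
MPC = 1 − MPS = 0.87
Autonomous saving = -552.23 − 0.13(2429) = -868, so a = 868
C = 868 + 0.87(6395) = 868 + 5563.65 = 6431.65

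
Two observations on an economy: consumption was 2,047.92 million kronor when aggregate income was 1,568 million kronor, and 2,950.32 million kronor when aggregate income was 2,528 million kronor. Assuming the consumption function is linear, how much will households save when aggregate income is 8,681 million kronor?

MPC = (2950.32 − 2047.92)/(2528 − 1568) = 902.4/960 = 0.94
a = 2047.92 − 0.94(1568) = 2047.92 − 1473.92 = 574
C = 574 + 0.94(8681) = 8734.14
S = 8681 − 8734.14 = -53.14

S = -53.14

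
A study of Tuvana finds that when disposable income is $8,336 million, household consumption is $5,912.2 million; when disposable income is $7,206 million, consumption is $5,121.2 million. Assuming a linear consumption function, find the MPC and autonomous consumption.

MPC = ΔC/ΔY = (5912.2 − 5121.2)/(8336 − 7206) = 791/1130 = 0.7
a = C − MPC·Y = 5121.2 − 0.7(7206) = 5121.2 − 5044.2 = 77

MPC = 0.7; a = 77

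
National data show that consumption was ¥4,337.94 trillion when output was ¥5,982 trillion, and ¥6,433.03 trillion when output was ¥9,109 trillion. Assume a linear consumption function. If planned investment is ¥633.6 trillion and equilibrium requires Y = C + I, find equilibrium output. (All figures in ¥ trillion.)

Y = 2920

MPC = (6433.03 − 4337.94)/(9109 − 5982) = 2095.09/3127 = 0.67
a = 4337.94 − 0.67(5982) = 330
Equilibrium: Y = 330 + 0.67Y + 633.6
0.33Y = 963.6, so Y = 963.6/0.33 = 2920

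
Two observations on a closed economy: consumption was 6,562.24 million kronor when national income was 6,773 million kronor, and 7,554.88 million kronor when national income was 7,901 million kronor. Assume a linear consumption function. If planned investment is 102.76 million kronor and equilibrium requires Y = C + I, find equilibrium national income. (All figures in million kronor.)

Y = 5873

MPC = (7554.88 − 6562.24)/(7901 − 6773) = 992.64/1128 = 0.88
a = 6562.24 − 0.88(6773) = 602
Equilibrium: Y = 602 + 0.88Y + 102.76
0.12Y = 704.76, so Y = 704.76/0.12 = 5873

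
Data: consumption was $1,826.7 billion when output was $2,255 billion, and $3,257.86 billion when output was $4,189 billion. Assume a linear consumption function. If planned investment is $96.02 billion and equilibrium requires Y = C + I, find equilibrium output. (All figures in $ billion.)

Y = 977

MPC = (3257.86 − 1826.7)/(4189 − 2255) = 1431.16/1934 = 0.74
a = 1826.7 − 0.74(2255) = 158
Equilibrium: Y = 158 + 0.74Y + 96.02
0.26Y = 254.02, so Y = 254.02/0.26 = 977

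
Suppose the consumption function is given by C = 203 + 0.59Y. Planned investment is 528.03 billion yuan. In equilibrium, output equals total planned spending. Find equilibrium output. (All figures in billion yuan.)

Y = C + I = 203 + 0.59Y + 528.03
Y − 0.59Y = 731.03
0.41Y = 731.03, so Y = 731.03/0.41 = 1783

Y = 1783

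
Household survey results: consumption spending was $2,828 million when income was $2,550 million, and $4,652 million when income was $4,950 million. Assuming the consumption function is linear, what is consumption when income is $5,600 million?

C = 5146

MPC = (4652 − 2828)/(4950 − 2550) = 1824/2400 = 0.76
a = 2828 − 0.76(2550) = 2828 − 1938 = 890
C = 890 + 0.76(5600) = 890 + 4256 = 5146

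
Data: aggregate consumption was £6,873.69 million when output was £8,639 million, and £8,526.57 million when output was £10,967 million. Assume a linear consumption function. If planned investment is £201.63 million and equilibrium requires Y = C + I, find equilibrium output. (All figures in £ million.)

Y = 3247

MPC = (8526.57 − 6873.69)/(10967 − 8639) = 1652.88/2328 = 0.71
a = 6873.69 − 0.71(8639) = 740
Equilibrium: Y = 740 + 0.71Y + 201.63
0.29Y = 941.63, so Y = 941.63/0.29 = 3247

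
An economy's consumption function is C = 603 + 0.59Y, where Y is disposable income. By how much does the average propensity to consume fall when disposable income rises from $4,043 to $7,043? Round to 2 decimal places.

At Y = 4043: C = 603 + 0.59(4043) = 2988.37, APC = 2988.37/4043 = 0.739
At Y = 7043: C = 4758.37, APC = 4758.37/7043 = 0.676
Fall in APC = 0.739 − 0.676 = 0.063 ≈ 0.06

ΔAPC = 0.06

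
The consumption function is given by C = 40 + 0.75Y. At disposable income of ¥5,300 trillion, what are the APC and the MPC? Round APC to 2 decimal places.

APC = 0.76; MPC = 0.75

MPC = 0.75 (the slope of the consumption function)
C = 40 + 0.75(5300) = 4015, so APC = 4015/5300 = 0.76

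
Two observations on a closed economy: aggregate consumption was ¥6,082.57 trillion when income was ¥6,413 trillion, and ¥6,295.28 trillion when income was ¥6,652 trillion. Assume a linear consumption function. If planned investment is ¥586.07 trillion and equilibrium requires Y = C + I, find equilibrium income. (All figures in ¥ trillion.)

MPC = (6295.28 − 6082.57)/(6652 − 6413) = 212.71/239 = 0.89
a = 6082.57 − 0.89(6413) = 375
Equilibrium: Y = 375 + 0.89Y + 586.07
0.11Y = 961.07, so Y = 961.07/0.11 = 8737

Y = 8737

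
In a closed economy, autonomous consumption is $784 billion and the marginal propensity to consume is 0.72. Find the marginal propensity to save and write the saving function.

MPS = 1 − MPC = 1 − 0.72 = 0.28
S = Y − C = -784 + 0.28Y

MPS = 0.28; S = -784 + 0.28Y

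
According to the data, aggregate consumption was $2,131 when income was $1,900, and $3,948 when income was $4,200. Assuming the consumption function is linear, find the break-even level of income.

MPC = (3948 − 2131)/(4200 − 1900) = 1817/2300 = 0.79
a = 2131 − 0.79(1900) = 2131 − 1501 = 630
Break-even: Y = a/(1−MPC) = 630/0.21 = 3000

Y = 3000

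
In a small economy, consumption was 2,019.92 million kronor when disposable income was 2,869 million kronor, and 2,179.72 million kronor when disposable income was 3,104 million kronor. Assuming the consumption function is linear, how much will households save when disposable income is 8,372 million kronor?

S = 2610.04

MPC = (2179.72 − 2019.92)/(3104 − 2869) = 159.8/235 = 0.68
a = 2019.92 − 0.68(2869) = 2019.92 − 1950.92 = 69
C = 69 + 0.68(8372) = 5761.96
S = 8372 − 5761.96 = 2610.04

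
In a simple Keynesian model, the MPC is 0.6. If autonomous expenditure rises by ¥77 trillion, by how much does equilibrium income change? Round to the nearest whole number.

The multiplier is 1/(1 − MPC) = 1/0.4.
ΔY = 77/0.4 = 192.50 ≈ 193

ΔY ≈ 193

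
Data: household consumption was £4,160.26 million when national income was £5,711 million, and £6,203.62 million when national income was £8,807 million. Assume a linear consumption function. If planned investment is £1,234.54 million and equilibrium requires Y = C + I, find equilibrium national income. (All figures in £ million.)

MPC = (6203.62 − 4160.26)/(8807 − 5711) = 2043.36/3096 = 0.66
a = 4160.26 − 0.66(5711) = 391
Equilibrium: Y = 391 + 0.66Y + 1234.54
0.34Y = 1625.54, so Y = 1625.54/0.34 = 4781

Y = 4781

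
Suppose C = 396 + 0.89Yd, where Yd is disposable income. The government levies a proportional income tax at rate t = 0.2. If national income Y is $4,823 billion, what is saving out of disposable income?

Yd = (1 − 0.2)(4823) = 0.8(4823) = 3858.4
C = 396 + 0.89(3858.4) = 396 + 3433.976 = 3829.976
S = Yd − C = 3858.4 − 3829.976 = 28.424

S = 28.424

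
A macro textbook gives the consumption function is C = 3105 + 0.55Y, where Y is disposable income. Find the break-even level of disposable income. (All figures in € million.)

Y = 6900

At break-even, C = Y: 3105 + 0.55Y = Y
0.45Y = 3105, so Y = 3105/0.45 = 6900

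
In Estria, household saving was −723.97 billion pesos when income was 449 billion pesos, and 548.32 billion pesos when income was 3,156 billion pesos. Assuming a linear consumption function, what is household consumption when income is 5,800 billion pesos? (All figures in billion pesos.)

C = 4009

MPS = ΔS/ΔY = (548.32 − (-723.97))/(3156 − 449) = 1272.29/2707 = 0.47
MPC = 1 − MPS = 0.53
Autonomous saving = -723.97 − 0.47(449) = -935, so a = 935
C = 935 + 0.53(5800) = 935 + 3074 = 4009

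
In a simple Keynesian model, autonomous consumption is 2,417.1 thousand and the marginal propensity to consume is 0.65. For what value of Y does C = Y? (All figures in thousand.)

Y = 6906

At break-even, C = Y: 2417.1 + 0.65Y = Y
0.35Y = 2417.1, so Y = 2417.1/0.35 = 6906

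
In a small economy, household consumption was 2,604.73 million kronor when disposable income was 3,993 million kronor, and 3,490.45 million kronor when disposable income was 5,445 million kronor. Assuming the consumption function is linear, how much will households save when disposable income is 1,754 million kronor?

MPC = (3490.45 − 2604.73)/(5445 − 3993) = 885.72/1452 = 0.61
a = 2604.73 − 0.61(3993) = 2604.73 − 2435.73 = 169
C = 169 + 0.61(1754) = 1238.94
S = 1754 − 1238.94 = 515.06

S = 515.06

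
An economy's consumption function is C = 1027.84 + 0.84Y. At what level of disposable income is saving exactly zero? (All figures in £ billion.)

Y = 6424

At break-even, C = Y: 1027.84 + 0.84Y = Y
0.16Y = 1027.84, so Y = 1027.84/0.16 = 6424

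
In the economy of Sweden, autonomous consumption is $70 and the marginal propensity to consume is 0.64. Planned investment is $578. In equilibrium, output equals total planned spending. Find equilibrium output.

Y = C + I = 70 + 0.64Y + 578
Y − 0.64Y = 648
0.36Y = 648, so Y = 648/0.36 = 1800

Y = 1800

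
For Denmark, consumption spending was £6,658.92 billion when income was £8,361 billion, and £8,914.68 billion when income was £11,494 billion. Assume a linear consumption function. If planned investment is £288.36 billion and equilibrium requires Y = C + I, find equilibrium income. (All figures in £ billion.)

MPC = (8914.68 − 6658.92)/(11494 − 8361) = 2255.76/3133 = 0.72
a = 6658.92 − 0.72(8361) = 639
Equilibrium: Y = 639 + 0.72Y + 288.36
0.28Y = 927.36, so Y = 927.36/0.28 = 3312

Y = 3312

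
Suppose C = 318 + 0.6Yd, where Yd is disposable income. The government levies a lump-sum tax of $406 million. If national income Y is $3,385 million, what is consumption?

C = 2105.4

Yd = Y − T = 3385 − 406 = 2979
C = 318 + 0.6(2979) = 318 + 1787.4 = 2105.4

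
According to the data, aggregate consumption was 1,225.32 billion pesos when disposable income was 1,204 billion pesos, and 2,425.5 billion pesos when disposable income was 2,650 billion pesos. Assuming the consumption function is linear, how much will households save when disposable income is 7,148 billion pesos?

MPC = (2425.5 − 1225.32)/(2650 − 1204) = 1200.18/1446 = 0.83
a = 1225.32 − 0.83(1204) = 1225.32 − 999.32 = 226
C = 226 + 0.83(7148) = 6158.84
S = 7148 − 6158.84 = 989.16

S = 989.16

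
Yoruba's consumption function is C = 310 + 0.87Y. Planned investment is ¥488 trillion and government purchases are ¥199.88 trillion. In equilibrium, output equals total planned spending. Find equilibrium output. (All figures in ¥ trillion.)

Y = C + I + G = 310 + 0.87Y + 488 + 199.88
Y − 0.87Y = 997.88
0.13Y = 997.88, so Y = 997.88/0.13 = 7676

Y = 7676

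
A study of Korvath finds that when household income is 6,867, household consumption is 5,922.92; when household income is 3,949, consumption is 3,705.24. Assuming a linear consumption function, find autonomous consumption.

a = 704

MPC = ΔC/ΔY = (5922.92 − 3705.24)/(6867 − 3949) = 2217.68/2918 = 0.76
a = C − MPC·Y = 3705.24 − 0.76(3949) = 3705.24 − 3001.24 = 704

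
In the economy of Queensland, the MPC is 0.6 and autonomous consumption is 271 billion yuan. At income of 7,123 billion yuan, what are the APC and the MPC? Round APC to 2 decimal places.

APC = 0.64; MPC = 0.6

MPC = 0.6 (the slope of the consumption function)
C = 271 + 0.6(7123) = 4544.8, so APC = 4544.8/7123 = 0.64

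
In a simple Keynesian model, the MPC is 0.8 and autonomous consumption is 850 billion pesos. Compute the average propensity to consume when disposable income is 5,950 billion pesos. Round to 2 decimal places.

C = 850 + 0.8(5950) = 5610
APC = C/Y = 5610/5950 = 0.94

APC = 0.94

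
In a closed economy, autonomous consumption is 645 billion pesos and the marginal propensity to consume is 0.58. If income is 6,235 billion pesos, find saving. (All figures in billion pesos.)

C = 645 + 0.58(6235) = 645 + 3616.3 = 4261.3
S = Y − C = 6235 − 4261.3 = 1973.7

S = 1973.7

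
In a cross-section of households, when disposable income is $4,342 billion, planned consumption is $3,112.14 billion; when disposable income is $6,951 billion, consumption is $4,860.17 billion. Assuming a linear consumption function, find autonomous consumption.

MPC = ΔC/ΔY = (4860.17 − 3112.14)/(6951 − 4342) = 1748.03/2609 = 0.67
a = C − MPC·Y = 3112.14 − 0.67(4342) = 3112.14 − 2909.14 = 203

a = 203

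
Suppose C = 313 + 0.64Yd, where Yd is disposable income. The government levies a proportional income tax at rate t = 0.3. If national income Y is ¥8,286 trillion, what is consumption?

Yd = (1 − 0.3)(8286) = 0.7(8286) = 5800.2
C = 313 + 0.64(5800.2) = 313 + 3712.128 = 4025.128

C = 4025.128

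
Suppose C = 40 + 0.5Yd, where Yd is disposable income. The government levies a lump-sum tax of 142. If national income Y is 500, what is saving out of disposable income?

Yd = Y − T = 500 − 142 = 358
C = 40 + 0.5(358) = 40 + 179 = 219
S = Yd − C = 358 − 219 = 139

S = 139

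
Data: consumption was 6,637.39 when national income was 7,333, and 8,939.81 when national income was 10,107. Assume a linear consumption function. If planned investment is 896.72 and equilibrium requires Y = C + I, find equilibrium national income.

Y = 8516

MPC = (8939.81 − 6637.39)/(10107 − 7333) = 2302.42/2774 = 0.83
a = 6637.39 − 0.83(7333) = 551
Equilibrium: Y = 551 + 0.83Y + 896.72
0.17Y = 1447.72, so Y = 1447.72/0.17 = 8516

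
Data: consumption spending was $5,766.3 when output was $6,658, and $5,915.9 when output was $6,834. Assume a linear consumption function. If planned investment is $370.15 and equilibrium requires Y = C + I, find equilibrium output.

Y = 3181

MPC = (5915.9 − 5766.3)/(6834 − 6658) = 149.6/176 = 0.85
a = 5766.3 − 0.85(6658) = 107
Equilibrium: Y = 107 + 0.85Y + 370.15
0.15Y = 477.15, so Y = 477.15/0.15 = 3181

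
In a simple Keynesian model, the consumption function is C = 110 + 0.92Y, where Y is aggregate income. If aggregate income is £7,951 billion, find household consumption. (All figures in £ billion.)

C = 7424.92

C = 110 + 0.92(7951) = 110 + 7314.92 = 7424.92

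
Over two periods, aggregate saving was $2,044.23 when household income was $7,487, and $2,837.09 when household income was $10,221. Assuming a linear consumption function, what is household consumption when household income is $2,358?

C = 1801.18

MPS = ΔS/ΔY = (2837.09 − 2044.23)/(10221 − 7487) = 792.86/2734 = 0.29
MPC = 1 − MPS = 0.71
Autonomous saving = 2044.23 − 0.29(7487) = -127, so a = 127
C = 127 + 0.71(2358) = 127 + 1674.18 = 1801.18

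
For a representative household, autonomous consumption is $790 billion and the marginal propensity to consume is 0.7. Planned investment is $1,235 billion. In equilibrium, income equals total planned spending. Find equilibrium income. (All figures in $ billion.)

Y = C + I = 790 + 0.7Y + 1235
Y − 0.7Y = 2025
0.3Y = 2025, so Y = 2025/0.3 = 6750

Y = 6750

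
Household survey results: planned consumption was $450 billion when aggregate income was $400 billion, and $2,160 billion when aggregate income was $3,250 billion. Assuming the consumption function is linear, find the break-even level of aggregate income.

MPC = (2160 − 450)/(3250 − 400) = 1710/2850 = 0.6
a = 450 − 0.6(400) = 450 − 240 = 210
Break-even: Y = a/(1−MPC) = 210/0.4 = 525

Y = 525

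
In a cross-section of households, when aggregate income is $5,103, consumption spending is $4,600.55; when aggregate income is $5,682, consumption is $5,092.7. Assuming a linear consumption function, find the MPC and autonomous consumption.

MPC = 0.85; a = 263

MPC = ΔC/ΔY = (5092.7 − 4600.55)/(5682 − 5103) = 492.15/579 = 0.85
a = C − MPC·Y = 4600.55 − 0.85(5103) = 4600.55 − 4337.55 = 263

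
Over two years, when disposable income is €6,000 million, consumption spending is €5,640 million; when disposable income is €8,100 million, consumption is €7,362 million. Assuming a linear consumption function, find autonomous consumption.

a = 720

MPC = ΔC/ΔY = (7362 − 5640)/(8100 − 6000) = 1722/2100 = 0.82
a = C − MPC·Y = 5640 − 0.82(6000) = 5640 − 4920 = 720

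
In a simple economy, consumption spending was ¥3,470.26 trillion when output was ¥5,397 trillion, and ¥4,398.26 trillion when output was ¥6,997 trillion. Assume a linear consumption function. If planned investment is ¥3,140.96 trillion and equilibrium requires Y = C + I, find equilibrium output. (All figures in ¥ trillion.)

MPC = (4398.26 − 3470.26)/(6997 − 5397) = 928/1600 = 0.58
a = 3470.26 − 0.58(5397) = 340
Equilibrium: Y = 340 + 0.58Y + 3140.96
0.42Y = 3480.96, so Y = 3480.96/0.42 = 8288

Y = 8288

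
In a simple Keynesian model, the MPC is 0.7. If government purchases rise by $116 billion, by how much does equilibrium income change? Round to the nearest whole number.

ΔY ≈ 387

The multiplier is 1/(1 − MPC) = 1/0.3.
ΔY = 116/0.3 = 386.67 ≈ 387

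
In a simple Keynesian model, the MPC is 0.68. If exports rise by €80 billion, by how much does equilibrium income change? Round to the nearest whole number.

The multiplier is 1/(1 − MPC) = 1/0.32.
ΔY = 80/0.32 = 250.00 ≈ 250

ΔY ≈ 250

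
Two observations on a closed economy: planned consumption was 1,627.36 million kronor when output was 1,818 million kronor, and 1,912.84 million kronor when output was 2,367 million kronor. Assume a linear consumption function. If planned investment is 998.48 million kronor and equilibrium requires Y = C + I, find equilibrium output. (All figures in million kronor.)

Y = 3501

MPC = (1912.84 − 1627.36)/(2367 − 1818) = 285.48/549 = 0.52
a = 1627.36 − 0.52(1818) = 682
Equilibrium: Y = 682 + 0.52Y + 998.48
0.48Y = 1680.48, so Y = 1680.48/0.48 = 3501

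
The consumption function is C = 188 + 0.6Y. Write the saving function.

S = -188 + 0.4Y

S = Y − C = Y − (188 + 0.6Y) = -188 + (1 − 0.6)Y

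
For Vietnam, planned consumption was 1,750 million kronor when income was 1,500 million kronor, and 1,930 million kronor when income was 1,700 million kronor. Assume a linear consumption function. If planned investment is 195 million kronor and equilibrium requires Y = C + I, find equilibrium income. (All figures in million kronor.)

MPC = (1930 − 1750)/(1700 − 1500) = 180/200 = 0.9
a = 1750 − 0.9(1500) = 400
Equilibrium: Y = 400 + 0.9Y + 195
0.1Y = 595, so Y = 595/0.1 = 5950

Y = 5950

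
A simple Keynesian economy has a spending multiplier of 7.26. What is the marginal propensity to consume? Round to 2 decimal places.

MPC = 0.86

k = 1/(1 − MPC), so 1 − MPC = 1/k = 1/7.26 = 0.1377
MPC = 1 − 0.1377 = 0.86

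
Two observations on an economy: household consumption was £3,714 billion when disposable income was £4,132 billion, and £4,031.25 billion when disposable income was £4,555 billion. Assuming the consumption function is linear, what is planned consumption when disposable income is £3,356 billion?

C = 3132

MPC = (4031.25 − 3714)/(4555 − 4132) = 317.25/423 = 0.75
a = 3714 − 0.75(4132) = 3714 − 3099 = 615
C = 615 + 0.75(3356) = 615 + 2517 = 3132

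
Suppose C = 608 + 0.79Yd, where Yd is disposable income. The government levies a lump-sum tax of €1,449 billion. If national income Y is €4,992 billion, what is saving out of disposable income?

S = 136.03

Yd = Y − T = 4992 − 1449 = 3543
C = 608 + 0.79(3543) = 608 + 2798.97 = 3406.97
S = Yd − C = 3543 − 3406.97 = 136.03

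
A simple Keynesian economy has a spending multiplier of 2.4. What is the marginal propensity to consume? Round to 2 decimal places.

k = 1/(1 − MPC), so 1 − MPC = 1/k = 1/2.4 = 0.4167
MPC = 1 − 0.4167 = 0.58

MPC = 0.58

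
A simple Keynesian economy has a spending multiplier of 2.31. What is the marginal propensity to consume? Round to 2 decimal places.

k = 1/(1 − MPC), so 1 − MPC = 1/k = 1/2.31 = 0.4329
MPC = 1 − 0.4329 = 0.57

MPC = 0.57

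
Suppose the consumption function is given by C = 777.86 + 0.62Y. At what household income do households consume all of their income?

Y = 2047

At break-even, C = Y: 777.86 + 0.62Y = Y
0.38Y = 777.86, so Y = 777.86/0.38 = 2047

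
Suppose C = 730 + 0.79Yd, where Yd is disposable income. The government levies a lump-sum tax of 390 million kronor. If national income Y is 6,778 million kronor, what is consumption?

C = 5776.52

Yd = Y − T = 6778 − 390 = 6388
C = 730 + 0.79(6388) = 730 + 5046.52 = 5776.52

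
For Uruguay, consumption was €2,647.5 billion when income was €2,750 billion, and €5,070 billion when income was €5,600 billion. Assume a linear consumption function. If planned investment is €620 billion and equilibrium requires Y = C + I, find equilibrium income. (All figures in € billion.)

Y = 6200

MPC = (5070 − 2647.5)/(5600 − 2750) = 2422.5/2850 = 0.85
a = 2647.5 − 0.85(2750) = 310
Equilibrium: Y = 310 + 0.85Y + 620
0.15Y = 930, so Y = 930/0.15 = 6200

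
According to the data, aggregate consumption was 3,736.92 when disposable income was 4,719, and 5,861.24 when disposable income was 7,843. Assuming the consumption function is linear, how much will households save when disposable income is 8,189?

S = 2092.48

MPC = (5861.24 − 3736.92)/(7843 − 4719) = 2124.32/3124 = 0.68
a = 3736.92 − 0.68(4719) = 3736.92 − 3208.92 = 528
C = 528 + 0.68(8189) = 6096.52
S = 8189 − 6096.52 = 2092.48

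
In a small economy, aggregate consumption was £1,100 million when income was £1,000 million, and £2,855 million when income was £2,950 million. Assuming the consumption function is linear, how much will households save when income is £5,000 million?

S = 300

MPC = (2855 − 1100)/(2950 − 1000) = 1755/1950 = 0.9
a = 1100 − 0.9(1000) = 1100 − 900 = 200
C = 200 + 0.9(5000) = 4700
S = 5000 − 4700 = 300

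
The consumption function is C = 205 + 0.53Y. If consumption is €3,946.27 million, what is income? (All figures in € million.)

205 + 0.53Y = 3946.27
0.53Y = 3741.27, so Y = 3741.27/0.53 = 7059

Y = 7059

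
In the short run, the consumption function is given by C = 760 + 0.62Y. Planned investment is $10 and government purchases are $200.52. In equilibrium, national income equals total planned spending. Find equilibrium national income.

Y = 2554

Y = C + I + G = 760 + 0.62Y + 10 + 200.52
Y − 0.62Y = 970.52
0.38Y = 970.52, so Y = 970.52/0.38 = 2554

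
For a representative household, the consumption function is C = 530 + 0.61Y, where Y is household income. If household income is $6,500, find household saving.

S = 2005

C = 530 + 0.61(6500) = 530 + 3965 = 4495
S = Y − C = 6500 − 4495 = 2005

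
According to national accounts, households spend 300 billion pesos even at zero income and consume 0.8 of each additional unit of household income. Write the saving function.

S = Y − C = Y − (300 + 0.8Y) = -300 + (1 − 0.8)Y

S = -300 + 0.2Y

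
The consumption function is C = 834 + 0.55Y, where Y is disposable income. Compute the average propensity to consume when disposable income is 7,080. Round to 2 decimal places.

C = 834 + 0.55(7080) = 4728
APC = C/Y = 4728/7080 = 0.67

APC = 0.67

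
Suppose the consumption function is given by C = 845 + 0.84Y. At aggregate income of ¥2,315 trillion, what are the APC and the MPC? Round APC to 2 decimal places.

APC = 1.21; MPC = 0.84

MPC = 0.84 (the slope of the consumption function)
C = 845 + 0.84(2315) = 2789.6, so APC = 2789.6/2315 = 1.21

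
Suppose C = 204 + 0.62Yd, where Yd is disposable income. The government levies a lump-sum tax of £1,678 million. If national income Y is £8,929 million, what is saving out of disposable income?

S = 2551.38

Yd = Y − T = 8929 − 1678 = 7251
C = 204 + 0.62(7251) = 204 + 4495.62 = 4699.62
S = Yd − C = 7251 − 4699.62 = 2551.38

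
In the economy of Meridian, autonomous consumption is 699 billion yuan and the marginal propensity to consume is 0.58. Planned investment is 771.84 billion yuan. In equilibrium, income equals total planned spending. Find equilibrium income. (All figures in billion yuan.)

Y = C + I = 699 + 0.58Y + 771.84
Y − 0.58Y = 1470.84
0.42Y = 1470.84, so Y = 1470.84/0.42 = 3502

Y = 3502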